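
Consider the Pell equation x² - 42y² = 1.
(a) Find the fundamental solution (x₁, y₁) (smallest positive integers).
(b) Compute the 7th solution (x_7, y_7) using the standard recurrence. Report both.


Step 1: Find the fundamental solution (x₁, y₁) of x² - 42y² = 1.
  Expand √42 as a continued fraction. a₀ = ⌊√42⌋ = 6; iterate m_{k+1} = d_k·a_k − m_k, d_{k+1} = (42 − m_{k+1}²)/d_k, a_{k+1} = ⌊(a₀ + m_{k+1})/d_{k+1}⌋ (starting m₀ = 0, d₀ = 1), with convergents p_k = a_k·p_{k-1} + p_{k-2}, q_k = a_k·q_{k-1} + q_{k-2} (p₋₁ = 1, q₋₁ = 0):
  k = 0: a₀ = 6; p₀/q₀ = 6/1; p₀² − 42·q₀² = 36 − 42 = -6.
  k = 1: m = 6, d = 6, a = ⌊(6 + 6)/6⌋ = 2; p/q = (2·6 + 1)/(2·1 + 0) = 13/2; p² − 42·q² = 169 − 168 = 1.
  The first convergent with p² − 42·q² = 1 gives the fundamental solution (x₁, y₁) = (13, 2).
Step 2: Apply the recurrence (x_{n+1}, y_{n+1}) = (x₁x_n + 42y₁y_n, x₁y_n + y₁x_n) repeatedly.
  From (x_1, y_1) = (13, 2): x_2 = 13·13 + 42·2·2 = 337; y_2 = 13·2 + 2·13 = 52.
  From (x_2, y_2) = (337, 52): x_3 = 13·337 + 42·2·52 = 8749; y_3 = 13·52 + 2·337 = 1350.
  From (x_3, y_3) = (8749, 1350): x_4 = 13·8749 + 42·2·1350 = 227137; y_4 = 13·1350 + 2·8749 = 35048.
  From (x_4, y_4) = (227137, 35048): x_5 = 13·227137 + 42·2·35048 = 5896813; y_5 = 13·35048 + 2·227137 = 909898.
  From (x_5, y_5) = (5896813, 909898): x_6 = 13·5896813 + 42·2·909898 = 153090001; y_6 = 13·909898 + 2·5896813 = 23622300.
  From (x_6, y_6) = (153090001, 23622300): x_7 = 13·153090001 + 42·2·23622300 = 3974443213; y_7 = 13·23622300 + 2·153090001 = 613269902.
Step 3: Verify x_7² - 42·y_7² = 15796198853361763369 - 15796198853361763368 = 1 (should be 1). ✓

(x_1, y_1) = (13, 2); (x_7, y_7) = (3974443213, 613269902).


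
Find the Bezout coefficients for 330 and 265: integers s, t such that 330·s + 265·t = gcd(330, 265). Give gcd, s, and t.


Euclidean algorithm on (330, 265) — divide until remainder is 0:
  330 = 1 · 265 + 65
  265 = 4 · 65 + 5
  65 = 13 · 5 + 0
gcd(330, 265) = 5.
Track Bezout coefficients alongside the remainders: start with r₀ = 330 = a·1 + b·0 (s = 1, t = 0) and r₁ = 265 = a·0 + b·1 (s = 0, t = 1); each new remainder r_{k+1} = r_{k-1} − q_k·r_k inherits s_{k+1} = s_{k-1} − q_k·s_k, t_{k+1} = t_{k-1} − q_k·t_k, so r_k = a·s_k + b·t_k at every step:
  q = 1: r = 65, s = 1 − 1·0 = 1, t = 0 − 1·1 = -1  (check: 330·1 + 265·(-1) = 65)
  q = 4: r = 5, s = 0 − 4·1 = -4, t = 1 − 4·(-1) = 5  (check: 330·(-4) + 265·5 = 5)
The row with r = 5 (the gcd) gives the Bezout coefficients s = -4, t = 5.
Result: 330 · (-4) + 265 · (5) = 5.

gcd(330, 265) = 5; s = -4, t = 5 (check: 330·(-4) + 265·5 = 5).


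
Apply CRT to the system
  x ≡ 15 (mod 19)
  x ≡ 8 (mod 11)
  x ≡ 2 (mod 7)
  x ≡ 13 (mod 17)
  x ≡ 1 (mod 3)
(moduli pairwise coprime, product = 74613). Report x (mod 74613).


Product of moduli M = 19 · 11 · 7 · 17 · 3 = 74613.
Merge one congruence at a time:
  Start: x ≡ 15 (mod 19).
  Combine with x ≡ 8 (mod 11); new modulus lcm = 209.
    Write x = 15 + 19·t and substitute into x ≡ 8 (mod 11): 19·t ≡ 8 − 15 = -7 (mod 11).
    Reduce coefficients mod 11: 8·t ≡ 4 (mod 11).
    The inverse of 8 mod 11 is 7 (since 8·7 = 56 = 5·11 + 1), so t ≡ 7·4 = 28 ≡ 6 (mod 11).
    Then x = 15 + 19·6 = 129, valid modulo lcm(19, 11) = 209: x ≡ 129 (mod 209).
  Combine with x ≡ 2 (mod 7); new modulus lcm = 1463.
    Write x = 129 + 209·t and substitute into x ≡ 2 (mod 7): 209·t ≡ 2 − 129 = -127 (mod 7).
    Reduce coefficients mod 7: 6·t ≡ 6 (mod 7).
    The inverse of 6 mod 7 is 6 (since 6·6 = 36 = 5·7 + 1), so t ≡ 6·6 = 36 ≡ 1 (mod 7).
    Then x = 129 + 209·1 = 338, valid modulo lcm(209, 7) = 1463: x ≡ 338 (mod 1463).
  Combine with x ≡ 13 (mod 17); new modulus lcm = 24871.
    Write x = 338 + 1463·t and substitute into x ≡ 13 (mod 17): 1463·t ≡ 13 − 338 = -325 (mod 17).
    Reduce coefficients mod 17: 1·t ≡ 15 (mod 17).
    So t ≡ 15 (mod 17).
    Then x = 338 + 1463·15 = 22283, valid modulo lcm(1463, 17) = 24871: x ≡ 22283 (mod 24871).
  Combine with x ≡ 1 (mod 3); new modulus lcm = 74613.
    Write x = 22283 + 24871·t and substitute into x ≡ 1 (mod 3): 24871·t ≡ 1 − 22283 = -22282 (mod 3).
    Reduce coefficients mod 3: 1·t ≡ 2 (mod 3).
    So t ≡ 2 (mod 3).
    Then x = 22283 + 24871·2 = 72025, valid modulo lcm(24871, 3) = 74613: x ≡ 72025 (mod 74613).
Verify against each original: 72025 mod 19 = 15, 72025 mod 11 = 8, 72025 mod 7 = 2, 72025 mod 17 = 13, 72025 mod 3 = 1.

x ≡ 72025 (mod 74613).


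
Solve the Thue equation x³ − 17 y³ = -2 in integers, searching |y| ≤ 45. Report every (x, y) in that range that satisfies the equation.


The equation is x³ - 17y³ = -2. For fixed y, x³ = 17·y³ − 2, so a solution requires the RHS to be a perfect cube.
Strategy: iterate y from -45 to 45, compute RHS = 17·y³ − 2, and check whether it is a (positive or negative) perfect cube.
Check small values of y:
  y = 0: RHS = -2 is not a perfect cube.
  y = 1: RHS = 15 is not a perfect cube.
  y = -1: RHS = -19 is not a perfect cube.
  y = 2: RHS = 134 is not a perfect cube.
  y = -2: RHS = -138 is not a perfect cube.
  y = 3: RHS = 457 is not a perfect cube.
  y = -3: RHS = -461 is not a perfect cube.
Continuing the search up to |y| = 45 finds no solutions either.
No (x, y) in the scanned range satisfies the equation.

No integer solutions with |y| ≤ 45.


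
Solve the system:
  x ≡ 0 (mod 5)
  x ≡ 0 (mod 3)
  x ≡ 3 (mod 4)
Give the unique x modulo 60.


Moduli 5, 3, 4 are pairwise coprime; by CRT there is a unique solution modulo M = 5 · 3 · 4 = 60.
Solve pairwise, accumulating the modulus:
  Start with x ≡ 0 (mod 5).
  Combine with x ≡ 0 (mod 3): since gcd(5, 3) = 1, we get a unique residue mod 15.
    Write x = 0 + 5·t and substitute into x ≡ 0 (mod 3): 5·t ≡ 0 − 0 = 0 (mod 3).
    Reduce coefficients mod 3: 2·t ≡ 0 (mod 3).
    The inverse of 2 mod 3 is 2 (since 2·2 = 4 = 1·3 + 1), so t ≡ 2·0 = 0 ≡ 0 (mod 3).
    Then x = 0 + 5·0 = 0, valid modulo lcm(5, 3) = 15: x ≡ 0 (mod 15).
  Combine with x ≡ 3 (mod 4): since gcd(15, 4) = 1, we get a unique residue mod 60.
    Write x = 0 + 15·t and substitute into x ≡ 3 (mod 4): 15·t ≡ 3 − 0 = 3 (mod 4).
    Reduce coefficients mod 4: 3·t ≡ 3 (mod 4).
    The inverse of 3 mod 4 is 3 (since 3·3 = 9 = 2·4 + 1), so t ≡ 3·3 = 9 ≡ 1 (mod 4).
    Then x = 0 + 15·1 = 15, valid modulo lcm(15, 4) = 60: x ≡ 15 (mod 60).
Verify: 15 mod 5 = 0 ✓, 15 mod 3 = 0 ✓, 15 mod 4 = 3 ✓.

x ≡ 15 (mod 60).


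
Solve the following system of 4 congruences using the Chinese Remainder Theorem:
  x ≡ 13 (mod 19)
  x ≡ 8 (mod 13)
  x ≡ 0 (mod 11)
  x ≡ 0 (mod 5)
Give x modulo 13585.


Product of moduli M = 19 · 13 · 11 · 5 = 13585.
Merge one congruence at a time:
  Start: x ≡ 13 (mod 19).
  Combine with x ≡ 8 (mod 13); new modulus lcm = 247.
    Write x = 13 + 19·t and substitute into x ≡ 8 (mod 13): 19·t ≡ 8 − 13 = -5 (mod 13).
    Reduce coefficients mod 13: 6·t ≡ 8 (mod 13).
    The inverse of 6 mod 13 is 11 (since 6·11 = 66 = 5·13 + 1), so t ≡ 11·8 = 88 ≡ 10 (mod 13).
    Then x = 13 + 19·10 = 203, valid modulo lcm(19, 13) = 247: x ≡ 203 (mod 247).
  Combine with x ≡ 0 (mod 11); new modulus lcm = 2717.
    Write x = 203 + 247·t and substitute into x ≡ 0 (mod 11): 247·t ≡ 0 − 203 = -203 (mod 11).
    Reduce coefficients mod 11: 5·t ≡ 6 (mod 11).
    The inverse of 5 mod 11 is 9 (since 5·9 = 45 = 4·11 + 1), so t ≡ 9·6 = 54 ≡ 10 (mod 11).
    Then x = 203 + 247·10 = 2673, valid modulo lcm(247, 11) = 2717: x ≡ 2673 (mod 2717).
  Combine with x ≡ 0 (mod 5); new modulus lcm = 13585.
    Write x = 2673 + 2717·t and substitute into x ≡ 0 (mod 5): 2717·t ≡ 0 − 2673 = -2673 (mod 5).
    Reduce coefficients mod 5: 2·t ≡ 2 (mod 5).
    The inverse of 2 mod 5 is 3 (since 2·3 = 6 = 1·5 + 1), so t ≡ 3·2 = 6 ≡ 1 (mod 5).
    Then x = 2673 + 2717·1 = 5390, valid modulo lcm(2717, 5) = 13585: x ≡ 5390 (mod 13585).
Verify against each original: 5390 mod 19 = 13, 5390 mod 13 = 8, 5390 mod 11 = 0, 5390 mod 5 = 0.

x ≡ 5390 (mod 13585).


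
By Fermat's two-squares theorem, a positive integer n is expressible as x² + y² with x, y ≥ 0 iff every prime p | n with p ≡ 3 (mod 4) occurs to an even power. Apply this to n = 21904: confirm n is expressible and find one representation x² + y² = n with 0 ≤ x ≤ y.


Step 1: Factor n = 21904 = 2^4 · 37^2.
Step 2: Check the mod-4 condition on each prime factor: 2 = 2 (special); 37 ≡ 1 (mod 4), exponent 2.
All primes ≡ 3 (mod 4) appear to even exponent (or don't appear), so by the two-squares theorem n IS expressible as a sum of two squares.
Step 3: Build a representation. Group n = k² · m with k = 4 and m = 37 · 37 = 1369 (a product of primes ≡ 1 (mod 4)); a representation of m scales to one of n via (k·x)² + (k·y)² = k²(x² + y²). Each prime p ≡ 1 (mod 4) is itself a sum of two squares; find a² by testing p − a² for a perfect square:
  37: 37 − 1² = 36 = 6² ⇒ 37 = 1² + 6².
  Combine using the Brahmagupta–Fibonacci identity (a² + b²)(c² + d²) = (ac − bd)² + (ad + bc)² = (ac + bd)² + (ad − bc)²:
  37 · 37 = 1369: from (1² + 6²)(1² + 6²), take (1·1 − 6·6, 1·6 + 6·1) = (1 − 36, 6 + 6) = (-35, 12); dropping signs (only squares matter) gives (35, 12); check 35² + 12² = 1225 + 144 = 1369 ✓.
  Scale by k = 4: (4·35, 4·12) = (140, 48).
Step 4: Order so x ≤ y and verify: 48² + 140² = 2304 + 19600 = 21904 = n. ✓

n = 21904 = 48² + 140² (one valid representation with x ≤ y).


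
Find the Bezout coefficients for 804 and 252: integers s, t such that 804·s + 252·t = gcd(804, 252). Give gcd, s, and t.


Euclidean algorithm on (804, 252) — divide until remainder is 0:
  804 = 3 · 252 + 48
  252 = 5 · 48 + 12
  48 = 4 · 12 + 0
gcd(804, 252) = 12.
Track Bezout coefficients alongside the remainders: start with r₀ = 804 = a·1 + b·0 (s = 1, t = 0) and r₁ = 252 = a·0 + b·1 (s = 0, t = 1); each new remainder r_{k+1} = r_{k-1} − q_k·r_k inherits s_{k+1} = s_{k-1} − q_k·s_k, t_{k+1} = t_{k-1} − q_k·t_k, so r_k = a·s_k + b·t_k at every step:
  q = 3: r = 48, s = 1 − 3·0 = 1, t = 0 − 3·1 = -3  (check: 804·1 + 252·(-3) = 48)
  q = 5: r = 12, s = 0 − 5·1 = -5, t = 1 − 5·(-3) = 16  (check: 804·(-5) + 252·16 = 12)
The row with r = 12 (the gcd) gives the Bezout coefficients s = -5, t = 16.
Result: 804 · (-5) + 252 · (16) = 12.

gcd(804, 252) = 12; s = -5, t = 16 (check: 804·(-5) + 252·16 = 12).


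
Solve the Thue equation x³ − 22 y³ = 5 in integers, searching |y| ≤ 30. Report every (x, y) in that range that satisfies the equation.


The equation is x³ - 22y³ = 5. For fixed y, x³ = 22·y³ + 5, so a solution requires the RHS to be a perfect cube.
Strategy: iterate y from -30 to 30, compute RHS = 22·y³ + 5, and check whether it is a (positive or negative) perfect cube.
Check small values of y:
  y = 0: RHS = 5 is not a perfect cube.
  y = 1: RHS = 27 = (3)³ ⇒ x = 3 works.
  y = -1: RHS = -17 is not a perfect cube.
  y = 2: RHS = 181 is not a perfect cube.
  y = -2: RHS = -171 is not a perfect cube.
  y = 3: RHS = 599 is not a perfect cube.
  y = -3: RHS = -589 is not a perfect cube.
Continuing the search up to |y| = 30 finds no further solutions beyond those listed.
Collected solutions: (3, 1).

Solutions (with |y| ≤ 30): (3, 1).


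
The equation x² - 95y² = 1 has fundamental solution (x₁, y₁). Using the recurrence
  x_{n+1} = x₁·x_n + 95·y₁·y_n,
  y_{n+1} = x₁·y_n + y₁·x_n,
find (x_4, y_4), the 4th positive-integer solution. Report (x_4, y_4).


Step 1: Find the fundamental solution (x₁, y₁) of x² - 95y² = 1.
  Expand √95 as a continued fraction. a₀ = ⌊√95⌋ = 9; iterate m_{k+1} = d_k·a_k − m_k, d_{k+1} = (95 − m_{k+1}²)/d_k, a_{k+1} = ⌊(a₀ + m_{k+1})/d_{k+1}⌋ (starting m₀ = 0, d₀ = 1), with convergents p_k = a_k·p_{k-1} + p_{k-2}, q_k = a_k·q_{k-1} + q_{k-2} (p₋₁ = 1, q₋₁ = 0):
  k = 0: a₀ = 9; p₀/q₀ = 9/1; p₀² − 95·q₀² = 81 − 95 = -14.
  k = 1: m = 9, d = 14, a = ⌊(9 + 9)/14⌋ = 1; p/q = (1·9 + 1)/(1·1 + 0) = 10/1; p² − 95·q² = 100 − 95 = 5.
  k = 2: m = 5, d = 5, a = ⌊(9 + 5)/5⌋ = 2; p/q = (2·10 + 9)/(2·1 + 1) = 29/3; p² − 95·q² = 841 − 855 = -14.
  k = 3: m = 5, d = 14, a = ⌊(9 + 5)/14⌋ = 1; p/q = (1·29 + 10)/(1·3 + 1) = 39/4; p² − 95·q² = 1521 − 1520 = 1.
  The first convergent with p² − 95·q² = 1 gives the fundamental solution (x₁, y₁) = (39, 4).
Step 2: Apply the recurrence (x_{n+1}, y_{n+1}) = (x₁x_n + 95y₁y_n, x₁y_n + y₁x_n) repeatedly.
  From (x_1, y_1) = (39, 4): x_2 = 39·39 + 95·4·4 = 3041; y_2 = 39·4 + 4·39 = 312.
  From (x_2, y_2) = (3041, 312): x_3 = 39·3041 + 95·4·312 = 237159; y_3 = 39·312 + 4·3041 = 24332.
  From (x_3, y_3) = (237159, 24332): x_4 = 39·237159 + 95·4·24332 = 18495361; y_4 = 39·24332 + 4·237159 = 1897584.
Step 3: Verify x_4² - 95·y_4² = 342078378520321 - 342078378520320 = 1 (should be 1). ✓

(x_1, y_1) = (39, 4); (x_4, y_4) = (18495361, 1897584).


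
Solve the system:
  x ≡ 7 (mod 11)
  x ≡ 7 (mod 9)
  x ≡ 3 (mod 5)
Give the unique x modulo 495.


Moduli 11, 9, 5 are pairwise coprime; by CRT there is a unique solution modulo M = 11 · 9 · 5 = 495.
Solve pairwise, accumulating the modulus:
  Start with x ≡ 7 (mod 11).
  Combine with x ≡ 7 (mod 9): since gcd(11, 9) = 1, we get a unique residue mod 99.
    Write x = 7 + 11·t and substitute into x ≡ 7 (mod 9): 11·t ≡ 7 − 7 = 0 (mod 9).
    Reduce coefficients mod 9: 2·t ≡ 0 (mod 9).
    The inverse of 2 mod 9 is 5 (since 2·5 = 10 = 1·9 + 1), so t ≡ 5·0 = 0 ≡ 0 (mod 9).
    Then x = 7 + 11·0 = 7, valid modulo lcm(11, 9) = 99: x ≡ 7 (mod 99).
  Combine with x ≡ 3 (mod 5): since gcd(99, 5) = 1, we get a unique residue mod 495.
    Write x = 7 + 99·t and substitute into x ≡ 3 (mod 5): 99·t ≡ 3 − 7 = -4 (mod 5).
    Reduce coefficients mod 5: 4·t ≡ 1 (mod 5).
    The inverse of 4 mod 5 is 4 (since 4·4 = 16 = 3·5 + 1), so t ≡ 4·1 = 4 ≡ 4 (mod 5).
    Then x = 7 + 99·4 = 403, valid modulo lcm(99, 5) = 495: x ≡ 403 (mod 495).
Verify: 403 mod 11 = 7 ✓, 403 mod 9 = 7 ✓, 403 mod 5 = 3 ✓.

x ≡ 403 (mod 495).


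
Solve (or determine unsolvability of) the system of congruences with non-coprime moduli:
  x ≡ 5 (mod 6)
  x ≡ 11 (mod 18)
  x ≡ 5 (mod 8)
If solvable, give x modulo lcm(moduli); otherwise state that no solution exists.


Moduli 6, 18, 8 are not pairwise coprime, so CRT works modulo lcm(m_i) when all pairwise compatibility conditions hold.
Pairwise compatibility: gcd(m_i, m_j) must divide a_i - a_j for every pair.
Merge one congruence at a time:
  Start: x ≡ 5 (mod 6).
  Combine with x ≡ 11 (mod 18): gcd(6, 18) = 6; 11 - 5 = 6, which IS divisible by 6, so compatible.
    Write x = 5 + 6·t and substitute into x ≡ 11 (mod 18): 6·t ≡ 11 − 5 = 6 (mod 18).
    Divide the congruence (and modulus) by g = 6: 1·t ≡ 1 (mod 3).
    So t ≡ 1 (mod 3).
    Then x = 5 + 6·1 = 11, valid modulo lcm(6, 18) = 18: x ≡ 11 (mod 18).
  Combine with x ≡ 5 (mod 8): gcd(18, 8) = 2; 5 - 11 = -6, which IS divisible by 2, so compatible.
    Write x = 11 + 18·t and substitute into x ≡ 5 (mod 8): 18·t ≡ 5 − 11 = -6 (mod 8).
    Divide the congruence (and modulus) by g = 2: 9·t ≡ -3 (mod 4).
    Reduce coefficients mod 4: 1·t ≡ 1 (mod 4).
    So t ≡ 1 (mod 4).
    Then x = 11 + 18·1 = 29, valid modulo lcm(18, 8) = 72: x ≡ 29 (mod 72).
Verify: 29 mod 6 = 5, 29 mod 18 = 11, 29 mod 8 = 5.

x ≡ 29 (mod 72).


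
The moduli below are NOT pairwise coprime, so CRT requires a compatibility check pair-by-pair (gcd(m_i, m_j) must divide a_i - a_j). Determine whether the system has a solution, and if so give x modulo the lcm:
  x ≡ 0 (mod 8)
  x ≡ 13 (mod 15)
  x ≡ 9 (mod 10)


Moduli 8, 15, 10 are not pairwise coprime, so CRT works modulo lcm(m_i) when all pairwise compatibility conditions hold.
Pairwise compatibility: gcd(m_i, m_j) must divide a_i - a_j for every pair.
Merge one congruence at a time:
  Start: x ≡ 0 (mod 8).
  Combine with x ≡ 13 (mod 15): gcd(8, 15) = 1; 13 - 0 = 13, which IS divisible by 1, so compatible.
    Write x = 0 + 8·t and substitute into x ≡ 13 (mod 15): 8·t ≡ 13 − 0 = 13 (mod 15).
    The inverse of 8 mod 15 is 2 (since 8·2 = 16 = 1·15 + 1), so t ≡ 2·13 = 26 ≡ 11 (mod 15).
    Then x = 0 + 8·11 = 88, valid modulo lcm(8, 15) = 120: x ≡ 88 (mod 120).
  Combine with x ≡ 9 (mod 10): gcd(120, 10) = 10, and 9 - 88 = -79 is NOT divisible by 10.
    ⇒ system is inconsistent (no integer solution).

No solution (the system is inconsistent).


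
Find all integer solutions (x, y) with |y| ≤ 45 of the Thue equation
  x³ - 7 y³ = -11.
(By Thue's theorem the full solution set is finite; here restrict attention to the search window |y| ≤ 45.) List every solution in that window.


The equation is x³ - 7y³ = -11. For fixed y, x³ = 7·y³ − 11, so a solution requires the RHS to be a perfect cube.
Strategy: iterate y from -45 to 45, compute RHS = 7·y³ − 11, and check whether it is a (positive or negative) perfect cube.
Check small values of y:
  y = 0: RHS = -11 is not a perfect cube.
  y = 1: RHS = -4 is not a perfect cube.
  y = -1: RHS = -18 is not a perfect cube.
  y = 2: RHS = 45 is not a perfect cube.
  y = -2: RHS = -67 is not a perfect cube.
  y = 3: RHS = 178 is not a perfect cube.
  y = -3: RHS = -200 is not a perfect cube.
Continuing the search up to |y| = 45 finds no solutions either.
No (x, y) in the scanned range satisfies the equation.

No integer solutions with |y| ≤ 45.


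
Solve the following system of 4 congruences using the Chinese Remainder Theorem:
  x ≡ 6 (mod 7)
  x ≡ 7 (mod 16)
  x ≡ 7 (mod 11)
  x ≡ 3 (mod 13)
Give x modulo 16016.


Product of moduli M = 7 · 16 · 11 · 13 = 16016.
Merge one congruence at a time:
  Start: x ≡ 6 (mod 7).
  Combine with x ≡ 7 (mod 16); new modulus lcm = 112.
    Write x = 6 + 7·t and substitute into x ≡ 7 (mod 16): 7·t ≡ 7 − 6 = 1 (mod 16).
    The inverse of 7 mod 16 is 7 (since 7·7 = 49 = 3·16 + 1), so t ≡ 7·1 = 7 ≡ 7 (mod 16).
    Then x = 6 + 7·7 = 55, valid modulo lcm(7, 16) = 112: x ≡ 55 (mod 112).
  Combine with x ≡ 7 (mod 11); new modulus lcm = 1232.
    Write x = 55 + 112·t and substitute into x ≡ 7 (mod 11): 112·t ≡ 7 − 55 = -48 (mod 11).
    Reduce coefficients mod 11: 2·t ≡ 7 (mod 11).
    The inverse of 2 mod 11 is 6 (since 2·6 = 12 = 1·11 + 1), so t ≡ 6·7 = 42 ≡ 9 (mod 11).
    Then x = 55 + 112·9 = 1063, valid modulo lcm(112, 11) = 1232: x ≡ 1063 (mod 1232).
  Combine with x ≡ 3 (mod 13); new modulus lcm = 16016.
    Write x = 1063 + 1232·t and substitute into x ≡ 3 (mod 13): 1232·t ≡ 3 − 1063 = -1060 (mod 13).
    Reduce coefficients mod 13: 10·t ≡ 6 (mod 13).
    The inverse of 10 mod 13 is 4 (since 10·4 = 40 = 3·13 + 1), so t ≡ 4·6 = 24 ≡ 11 (mod 13).
    Then x = 1063 + 1232·11 = 14615, valid modulo lcm(1232, 13) = 16016: x ≡ 14615 (mod 16016).
Verify against each original: 14615 mod 7 = 6, 14615 mod 16 = 7, 14615 mod 11 = 7, 14615 mod 13 = 3.

x ≡ 14615 (mod 16016).


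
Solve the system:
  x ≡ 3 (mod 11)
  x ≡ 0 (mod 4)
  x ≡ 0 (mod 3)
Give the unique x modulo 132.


Moduli 11, 4, 3 are pairwise coprime; by CRT there is a unique solution modulo M = 11 · 4 · 3 = 132.
Solve pairwise, accumulating the modulus:
  Start with x ≡ 3 (mod 11).
  Combine with x ≡ 0 (mod 4): since gcd(11, 4) = 1, we get a unique residue mod 44.
    Write x = 3 + 11·t and substitute into x ≡ 0 (mod 4): 11·t ≡ 0 − 3 = -3 (mod 4).
    Reduce coefficients mod 4: 3·t ≡ 1 (mod 4).
    The inverse of 3 mod 4 is 3 (since 3·3 = 9 = 2·4 + 1), so t ≡ 3·1 = 3 ≡ 3 (mod 4).
    Then x = 3 + 11·3 = 36, valid modulo lcm(11, 4) = 44: x ≡ 36 (mod 44).
  Combine with x ≡ 0 (mod 3): since gcd(44, 3) = 1, we get a unique residue mod 132.
    Write x = 36 + 44·t and substitute into x ≡ 0 (mod 3): 44·t ≡ 0 − 36 = -36 (mod 3).
    Reduce coefficients mod 3: 2·t ≡ 0 (mod 3).
    The inverse of 2 mod 3 is 2 (since 2·2 = 4 = 1·3 + 1), so t ≡ 2·0 = 0 ≡ 0 (mod 3).
    Then x = 36 + 44·0 = 36, valid modulo lcm(44, 3) = 132: x ≡ 36 (mod 132).
Verify: 36 mod 11 = 3 ✓, 36 mod 4 = 0 ✓, 36 mod 3 = 0 ✓.

x ≡ 36 (mod 132).


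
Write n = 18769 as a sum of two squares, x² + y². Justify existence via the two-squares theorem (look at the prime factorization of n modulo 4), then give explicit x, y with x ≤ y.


Step 1: Factor n = 18769 = 137^2.
Step 2: Check the mod-4 condition on each prime factor: 137 ≡ 1 (mod 4), exponent 2.
All primes ≡ 3 (mod 4) appear to even exponent (or don't appear), so by the two-squares theorem n IS expressible as a sum of two squares.
Step 3: Build a representation. Here n = 137 · 137 is a product of primes ≡ 1 (mod 4). Each prime p ≡ 1 (mod 4) is itself a sum of two squares; find a² by testing p − a² for a perfect square:
  137: 137 − 1² = 136, 137 − 2² = 133, 137 − 3² = 128, 137 − 4² = 121 = 11² ⇒ 137 = 4² + 11².
  Combine using the Brahmagupta–Fibonacci identity (a² + b²)(c² + d²) = (ac − bd)² + (ad + bc)² = (ac + bd)² + (ad − bc)²:
  137 · 137 = 18769: from (4² + 11²)(4² + 11²), take (4·4 − 11·11, 4·11 + 11·4) = (16 − 121, 44 + 44) = (-105, 88); dropping signs (only squares matter) gives (105, 88); check 105² + 88² = 11025 + 7744 = 18769 ✓.
Step 4: Order so x ≤ y and verify: 88² + 105² = 7744 + 11025 = 18769 = n. ✓

n = 18769 = 88² + 105² (one valid representation with x ≤ y).


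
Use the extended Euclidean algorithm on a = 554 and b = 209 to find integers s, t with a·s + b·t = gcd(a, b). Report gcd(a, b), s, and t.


Euclidean algorithm on (554, 209) — divide until remainder is 0:
  554 = 2 · 209 + 136
  209 = 1 · 136 + 73
  136 = 1 · 73 + 63
  73 = 1 · 63 + 10
  63 = 6 · 10 + 3
  10 = 3 · 3 + 1
  3 = 3 · 1 + 0
gcd(554, 209) = 1.
Track Bezout coefficients alongside the remainders: start with r₀ = 554 = a·1 + b·0 (s = 1, t = 0) and r₁ = 209 = a·0 + b·1 (s = 0, t = 1); each new remainder r_{k+1} = r_{k-1} − q_k·r_k inherits s_{k+1} = s_{k-1} − q_k·s_k, t_{k+1} = t_{k-1} − q_k·t_k, so r_k = a·s_k + b·t_k at every step:
  q = 2: r = 136, s = 1 − 2·0 = 1, t = 0 − 2·1 = -2  (check: 554·1 + 209·(-2) = 136)
  q = 1: r = 73, s = 0 − 1·1 = -1, t = 1 − 1·(-2) = 3  (check: 554·(-1) + 209·3 = 73)
  q = 1: r = 63, s = 1 − 1·(-1) = 2, t = -2 − 1·3 = -5  (check: 554·2 + 209·(-5) = 63)
  q = 1: r = 10, s = -1 − 1·2 = -3, t = 3 − 1·(-5) = 8  (check: 554·(-3) + 209·8 = 10)
  q = 6: r = 3, s = 2 − 6·(-3) = 20, t = -5 − 6·8 = -53  (check: 554·20 + 209·(-53) = 3)
  q = 3: r = 1, s = -3 − 3·20 = -63, t = 8 − 3·(-53) = 167  (check: 554·(-63) + 209·167 = 1)
The row with r = 1 (the gcd) gives the Bezout coefficients s = -63, t = 167.
Result: 554 · (-63) + 209 · (167) = 1.

gcd(554, 209) = 1; s = -63, t = 167 (check: 554·(-63) + 209·167 = 1).


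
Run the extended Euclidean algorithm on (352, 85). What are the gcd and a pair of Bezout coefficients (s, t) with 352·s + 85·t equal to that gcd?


Euclidean algorithm on (352, 85) — divide until remainder is 0:
  352 = 4 · 85 + 12
  85 = 7 · 12 + 1
  12 = 12 · 1 + 0
gcd(352, 85) = 1.
Track Bezout coefficients alongside the remainders: start with r₀ = 352 = a·1 + b·0 (s = 1, t = 0) and r₁ = 85 = a·0 + b·1 (s = 0, t = 1); each new remainder r_{k+1} = r_{k-1} − q_k·r_k inherits s_{k+1} = s_{k-1} − q_k·s_k, t_{k+1} = t_{k-1} − q_k·t_k, so r_k = a·s_k + b·t_k at every step:
  q = 4: r = 12, s = 1 − 4·0 = 1, t = 0 − 4·1 = -4  (check: 352·1 + 85·(-4) = 12)
  q = 7: r = 1, s = 0 − 7·1 = -7, t = 1 − 7·(-4) = 29  (check: 352·(-7) + 85·29 = 1)
The row with r = 1 (the gcd) gives the Bezout coefficients s = -7, t = 29.
Result: 352 · (-7) + 85 · (29) = 1.

gcd(352, 85) = 1; s = -7, t = 29 (check: 352·(-7) + 85·29 = 1).


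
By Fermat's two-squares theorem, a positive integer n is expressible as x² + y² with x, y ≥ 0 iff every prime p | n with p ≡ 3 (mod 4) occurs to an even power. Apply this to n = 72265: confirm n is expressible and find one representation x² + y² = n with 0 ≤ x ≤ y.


Step 1: Factor n = 72265 = 5 · 97 · 149.
Step 2: Check the mod-4 condition on each prime factor: 5 ≡ 1 (mod 4), exponent 1; 97 ≡ 1 (mod 4), exponent 1; 149 ≡ 1 (mod 4), exponent 1.
All primes ≡ 3 (mod 4) appear to even exponent (or don't appear), so by the two-squares theorem n IS expressible as a sum of two squares.
Step 3: Build a representation. Here n = 5 · 97 · 149 is a product of primes ≡ 1 (mod 4). Each prime p ≡ 1 (mod 4) is itself a sum of two squares; find a² by testing p − a² for a perfect square:
  5: 5 − 1² = 4 = 2² ⇒ 5 = 1² + 2².
  97: 97 − 1² = 96, 97 − 2² = 93, 97 − 3² = 88, 97 − 4² = 81 = 9² ⇒ 97 = 4² + 9².
  149: 149 − 1² = 148, 149 − 2² = 145, 149 − 3² = 140, 149 − 4² = 133, 149 − 5² = 124, 149 − 6² = 113, 149 − 7² = 100 = 10² ⇒ 149 = 7² + 10².
  Combine using the Brahmagupta–Fibonacci identity (a² + b²)(c² + d²) = (ac − bd)² + (ad + bc)² = (ac + bd)² + (ad − bc)²:
  5 · 97 = 485: from (1² + 2²)(4² + 9²), take (1·4 − 2·9, 1·9 + 2·4) = (4 − 18, 9 + 8) = (-14, 17); dropping signs (only squares matter) gives (14, 17); check 14² + 17² = 196 + 289 = 485 ✓.
  485 · 149 = 72265: from (14² + 17²)(7² + 10²), take (14·7 − 17·10, 14·10 + 17·7) = (98 − 170, 140 + 119) = (-72, 259); dropping signs (only squares matter) gives (72, 259); check 72² + 259² = 5184 + 67081 = 72265 ✓.
Step 4: Order so x ≤ y and verify: 72² + 259² = 5184 + 67081 = 72265 = n. ✓

n = 72265 = 72² + 259² (one valid representation with x ≤ y).


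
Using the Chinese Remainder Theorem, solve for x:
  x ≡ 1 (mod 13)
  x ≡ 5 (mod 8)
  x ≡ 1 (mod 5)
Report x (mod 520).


Moduli 13, 8, 5 are pairwise coprime; by CRT there is a unique solution modulo M = 13 · 8 · 5 = 520.
Solve pairwise, accumulating the modulus:
  Start with x ≡ 1 (mod 13).
  Combine with x ≡ 5 (mod 8): since gcd(13, 8) = 1, we get a unique residue mod 104.
    Write x = 1 + 13·t and substitute into x ≡ 5 (mod 8): 13·t ≡ 5 − 1 = 4 (mod 8).
    Reduce coefficients mod 8: 5·t ≡ 4 (mod 8).
    The inverse of 5 mod 8 is 5 (since 5·5 = 25 = 3·8 + 1), so t ≡ 5·4 = 20 ≡ 4 (mod 8).
    Then x = 1 + 13·4 = 53, valid modulo lcm(13, 8) = 104: x ≡ 53 (mod 104).
  Combine with x ≡ 1 (mod 5): since gcd(104, 5) = 1, we get a unique residue mod 520.
    Write x = 53 + 104·t and substitute into x ≡ 1 (mod 5): 104·t ≡ 1 − 53 = -52 (mod 5).
    Reduce coefficients mod 5: 4·t ≡ 3 (mod 5).
    The inverse of 4 mod 5 is 4 (since 4·4 = 16 = 3·5 + 1), so t ≡ 4·3 = 12 ≡ 2 (mod 5).
    Then x = 53 + 104·2 = 261, valid modulo lcm(104, 5) = 520: x ≡ 261 (mod 520).
Verify: 261 mod 13 = 1 ✓, 261 mod 8 = 5 ✓, 261 mod 5 = 1 ✓.

x ≡ 261 (mod 520).


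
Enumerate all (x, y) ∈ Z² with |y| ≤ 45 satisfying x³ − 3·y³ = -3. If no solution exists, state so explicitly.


The equation is x³ - 3y³ = -3. For fixed y, x³ = 3·y³ − 3, so a solution requires the RHS to be a perfect cube.
Strategy: iterate y from -45 to 45, compute RHS = 3·y³ − 3, and check whether it is a (positive or negative) perfect cube.
Check small values of y:
  y = 0: RHS = -3 is not a perfect cube.
  y = 1: RHS = 0 = (0)³ ⇒ x = 0 works.
  y = -1: RHS = -6 is not a perfect cube.
  y = 2: RHS = 21 is not a perfect cube.
  y = -2: RHS = -27 = (-3)³ ⇒ x = -3 works.
  y = 3: RHS = 78 is not a perfect cube.
  y = -3: RHS = -84 is not a perfect cube.
Continuing the search up to |y| = 45 finds no further solutions beyond those listed.
Collected solutions: (0, 1), (-3, -2).

Solutions (with |y| ≤ 45): (0, 1), (-3, -2).


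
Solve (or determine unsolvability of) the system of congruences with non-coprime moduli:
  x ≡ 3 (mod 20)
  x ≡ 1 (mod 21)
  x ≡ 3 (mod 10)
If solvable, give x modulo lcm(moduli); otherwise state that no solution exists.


Moduli 20, 21, 10 are not pairwise coprime, so CRT works modulo lcm(m_i) when all pairwise compatibility conditions hold.
Pairwise compatibility: gcd(m_i, m_j) must divide a_i - a_j for every pair.
Merge one congruence at a time:
  Start: x ≡ 3 (mod 20).
  Combine with x ≡ 1 (mod 21): gcd(20, 21) = 1; 1 - 3 = -2, which IS divisible by 1, so compatible.
    Write x = 3 + 20·t and substitute into x ≡ 1 (mod 21): 20·t ≡ 1 − 3 = -2 (mod 21).
    Reduce coefficients mod 21: 20·t ≡ 19 (mod 21).
    The inverse of 20 mod 21 is 20 (since 20·20 = 400 = 19·21 + 1), so t ≡ 20·19 = 380 ≡ 2 (mod 21).
    Then x = 3 + 20·2 = 43, valid modulo lcm(20, 21) = 420: x ≡ 43 (mod 420).
  Combine with x ≡ 3 (mod 10): gcd(420, 10) = 10; 3 - 43 = -40, which IS divisible by 10, so compatible.
    Write x = 43 + 420·t and substitute into x ≡ 3 (mod 10): 420·t ≡ 3 − 43 = -40 (mod 10).
    Divide the congruence (and modulus) by g = 10: 42·t ≡ -4 (mod 1).
    Modulo 1 every t works; take t = 0.
    Then x = 43 + 420·0 = 43, valid modulo lcm(420, 10) = 420: x ≡ 43 (mod 420).
Verify: 43 mod 20 = 3, 43 mod 21 = 1, 43 mod 10 = 3.

x ≡ 43 (mod 420).


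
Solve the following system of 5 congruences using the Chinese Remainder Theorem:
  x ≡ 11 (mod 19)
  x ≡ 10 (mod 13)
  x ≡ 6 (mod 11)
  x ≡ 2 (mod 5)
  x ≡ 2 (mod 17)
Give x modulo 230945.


Product of moduli M = 19 · 13 · 11 · 5 · 17 = 230945.
Merge one congruence at a time:
  Start: x ≡ 11 (mod 19).
  Combine with x ≡ 10 (mod 13); new modulus lcm = 247.
    Write x = 11 + 19·t and substitute into x ≡ 10 (mod 13): 19·t ≡ 10 − 11 = -1 (mod 13).
    Reduce coefficients mod 13: 6·t ≡ 12 (mod 13).
    The inverse of 6 mod 13 is 11 (since 6·11 = 66 = 5·13 + 1), so t ≡ 11·12 = 132 ≡ 2 (mod 13).
    Then x = 11 + 19·2 = 49, valid modulo lcm(19, 13) = 247: x ≡ 49 (mod 247).
  Combine with x ≡ 6 (mod 11); new modulus lcm = 2717.
    Write x = 49 + 247·t and substitute into x ≡ 6 (mod 11): 247·t ≡ 6 − 49 = -43 (mod 11).
    Reduce coefficients mod 11: 5·t ≡ 1 (mod 11).
    The inverse of 5 mod 11 is 9 (since 5·9 = 45 = 4·11 + 1), so t ≡ 9·1 = 9 ≡ 9 (mod 11).
    Then x = 49 + 247·9 = 2272, valid modulo lcm(247, 11) = 2717: x ≡ 2272 (mod 2717).
  Combine with x ≡ 2 (mod 5); new modulus lcm = 13585.
    Write x = 2272 + 2717·t and substitute into x ≡ 2 (mod 5): 2717·t ≡ 2 − 2272 = -2270 (mod 5).
    Reduce coefficients mod 5: 2·t ≡ 0 (mod 5).
    The inverse of 2 mod 5 is 3 (since 2·3 = 6 = 1·5 + 1), so t ≡ 3·0 = 0 ≡ 0 (mod 5).
    Then x = 2272 + 2717·0 = 2272, valid modulo lcm(2717, 5) = 13585: x ≡ 2272 (mod 13585).
  Combine with x ≡ 2 (mod 17); new modulus lcm = 230945.
    Write x = 2272 + 13585·t and substitute into x ≡ 2 (mod 17): 13585·t ≡ 2 − 2272 = -2270 (mod 17).
    Reduce coefficients mod 17: 2·t ≡ 8 (mod 17).
    The inverse of 2 mod 17 is 9 (since 2·9 = 18 = 1·17 + 1), so t ≡ 9·8 = 72 ≡ 4 (mod 17).
    Then x = 2272 + 13585·4 = 56612, valid modulo lcm(13585, 17) = 230945: x ≡ 56612 (mod 230945).
Verify against each original: 56612 mod 19 = 11, 56612 mod 13 = 10, 56612 mod 11 = 6, 56612 mod 5 = 2, 56612 mod 17 = 2.

x ≡ 56612 (mod 230945).


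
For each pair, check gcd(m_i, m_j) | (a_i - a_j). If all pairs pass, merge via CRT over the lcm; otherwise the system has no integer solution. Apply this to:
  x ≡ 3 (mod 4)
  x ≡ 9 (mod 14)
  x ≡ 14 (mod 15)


Moduli 4, 14, 15 are not pairwise coprime, so CRT works modulo lcm(m_i) when all pairwise compatibility conditions hold.
Pairwise compatibility: gcd(m_i, m_j) must divide a_i - a_j for every pair.
Merge one congruence at a time:
  Start: x ≡ 3 (mod 4).
  Combine with x ≡ 9 (mod 14): gcd(4, 14) = 2; 9 - 3 = 6, which IS divisible by 2, so compatible.
    Write x = 3 + 4·t and substitute into x ≡ 9 (mod 14): 4·t ≡ 9 − 3 = 6 (mod 14).
    Divide the congruence (and modulus) by g = 2: 2·t ≡ 3 (mod 7).
    The inverse of 2 mod 7 is 4 (since 2·4 = 8 = 1·7 + 1), so t ≡ 4·3 = 12 ≡ 5 (mod 7).
    Then x = 3 + 4·5 = 23, valid modulo lcm(4, 14) = 28: x ≡ 23 (mod 28).
  Combine with x ≡ 14 (mod 15): gcd(28, 15) = 1; 14 - 23 = -9, which IS divisible by 1, so compatible.
    Write x = 23 + 28·t and substitute into x ≡ 14 (mod 15): 28·t ≡ 14 − 23 = -9 (mod 15).
    Reduce coefficients mod 15: 13·t ≡ 6 (mod 15).
    The inverse of 13 mod 15 is 7 (since 13·7 = 91 = 6·15 + 1), so t ≡ 7·6 = 42 ≡ 12 (mod 15).
    Then x = 23 + 28·12 = 359, valid modulo lcm(28, 15) = 420: x ≡ 359 (mod 420).
Verify: 359 mod 4 = 3, 359 mod 14 = 9, 359 mod 15 = 14.

x ≡ 359 (mod 420).


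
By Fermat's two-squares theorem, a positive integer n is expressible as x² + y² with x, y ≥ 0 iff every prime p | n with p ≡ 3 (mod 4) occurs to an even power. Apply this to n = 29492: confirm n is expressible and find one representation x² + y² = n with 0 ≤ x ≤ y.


Step 1: Factor n = 29492 = 2^2 · 73 · 101.
Step 2: Check the mod-4 condition on each prime factor: 2 = 2 (special); 73 ≡ 1 (mod 4), exponent 1; 101 ≡ 1 (mod 4), exponent 1.
All primes ≡ 3 (mod 4) appear to even exponent (or don't appear), so by the two-squares theorem n IS expressible as a sum of two squares.
Step 3: Build a representation. Group n = k² · m with k = 2 and m = 73 · 101 = 7373 (a product of primes ≡ 1 (mod 4)); a representation of m scales to one of n via (k·x)² + (k·y)² = k²(x² + y²). Each prime p ≡ 1 (mod 4) is itself a sum of two squares; find a² by testing p − a² for a perfect square:
  73: 73 − 1² = 72, 73 − 2² = 69, 73 − 3² = 64 = 8² ⇒ 73 = 3² + 8².
  101: 101 − 1² = 100 = 10² ⇒ 101 = 1² + 10².
  Combine using the Brahmagupta–Fibonacci identity (a² + b²)(c² + d²) = (ac − bd)² + (ad + bc)² = (ac + bd)² + (ad − bc)²:
  73 · 101 = 7373: from (3² + 8²)(1² + 10²), take (3·1 − 8·10, 3·10 + 8·1) = (3 − 80, 30 + 8) = (-77, 38); dropping signs (only squares matter) gives (77, 38); check 77² + 38² = 5929 + 1444 = 7373 ✓.
  Scale by k = 2: (2·77, 2·38) = (154, 76).
Step 4: Order so x ≤ y and verify: 76² + 154² = 5776 + 23716 = 29492 = n. ✓

n = 29492 = 76² + 154² (one valid representation with x ≤ y).


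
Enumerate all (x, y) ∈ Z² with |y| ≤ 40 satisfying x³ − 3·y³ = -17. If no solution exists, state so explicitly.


The equation is x³ - 3y³ = -17. For fixed y, x³ = 3·y³ − 17, so a solution requires the RHS to be a perfect cube.
Strategy: iterate y from -40 to 40, compute RHS = 3·y³ − 17, and check whether it is a (positive or negative) perfect cube.
Check small values of y:
  y = 0: RHS = -17 is not a perfect cube.
  y = 1: RHS = -14 is not a perfect cube.
  y = -1: RHS = -20 is not a perfect cube.
  y = 2: RHS = 7 is not a perfect cube.
  y = -2: RHS = -41 is not a perfect cube.
  y = 3: RHS = 64 = (4)³ ⇒ x = 4 works.
  y = -3: RHS = -98 is not a perfect cube.
Continuing the search up to |y| = 40 finds no further solutions beyond those listed.
Collected solutions: (4, 3).

Solutions (with |y| ≤ 40): (4, 3).


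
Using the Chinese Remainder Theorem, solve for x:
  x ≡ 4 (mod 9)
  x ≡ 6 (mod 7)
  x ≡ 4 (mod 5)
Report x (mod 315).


Moduli 9, 7, 5 are pairwise coprime; by CRT there is a unique solution modulo M = 9 · 7 · 5 = 315.
Solve pairwise, accumulating the modulus:
  Start with x ≡ 4 (mod 9).
  Combine with x ≡ 6 (mod 7): since gcd(9, 7) = 1, we get a unique residue mod 63.
    Write x = 4 + 9·t and substitute into x ≡ 6 (mod 7): 9·t ≡ 6 − 4 = 2 (mod 7).
    Reduce coefficients mod 7: 2·t ≡ 2 (mod 7).
    The inverse of 2 mod 7 is 4 (since 2·4 = 8 = 1·7 + 1), so t ≡ 4·2 = 8 ≡ 1 (mod 7).
    Then x = 4 + 9·1 = 13, valid modulo lcm(9, 7) = 63: x ≡ 13 (mod 63).
  Combine with x ≡ 4 (mod 5): since gcd(63, 5) = 1, we get a unique residue mod 315.
    Write x = 13 + 63·t and substitute into x ≡ 4 (mod 5): 63·t ≡ 4 − 13 = -9 (mod 5).
    Reduce coefficients mod 5: 3·t ≡ 1 (mod 5).
    The inverse of 3 mod 5 is 2 (since 3·2 = 6 = 1·5 + 1), so t ≡ 2·1 = 2 ≡ 2 (mod 5).
    Then x = 13 + 63·2 = 139, valid modulo lcm(63, 5) = 315: x ≡ 139 (mod 315).
Verify: 139 mod 9 = 4 ✓, 139 mod 7 = 6 ✓, 139 mod 5 = 4 ✓.

x ≡ 139 (mod 315).


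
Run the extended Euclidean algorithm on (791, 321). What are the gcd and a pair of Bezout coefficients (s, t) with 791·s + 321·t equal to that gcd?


Euclidean algorithm on (791, 321) — divide until remainder is 0:
  791 = 2 · 321 + 149
  321 = 2 · 149 + 23
  149 = 6 · 23 + 11
  23 = 2 · 11 + 1
  11 = 11 · 1 + 0
gcd(791, 321) = 1.
Track Bezout coefficients alongside the remainders: start with r₀ = 791 = a·1 + b·0 (s = 1, t = 0) and r₁ = 321 = a·0 + b·1 (s = 0, t = 1); each new remainder r_{k+1} = r_{k-1} − q_k·r_k inherits s_{k+1} = s_{k-1} − q_k·s_k, t_{k+1} = t_{k-1} − q_k·t_k, so r_k = a·s_k + b·t_k at every step:
  q = 2: r = 149, s = 1 − 2·0 = 1, t = 0 − 2·1 = -2  (check: 791·1 + 321·(-2) = 149)
  q = 2: r = 23, s = 0 − 2·1 = -2, t = 1 − 2·(-2) = 5  (check: 791·(-2) + 321·5 = 23)
  q = 6: r = 11, s = 1 − 6·(-2) = 13, t = -2 − 6·5 = -32  (check: 791·13 + 321·(-32) = 11)
  q = 2: r = 1, s = -2 − 2·13 = -28, t = 5 − 2·(-32) = 69  (check: 791·(-28) + 321·69 = 1)
The row with r = 1 (the gcd) gives the Bezout coefficients s = -28, t = 69.
Result: 791 · (-28) + 321 · (69) = 1.

gcd(791, 321) = 1; s = -28, t = 69 (check: 791·(-28) + 321·69 = 1).


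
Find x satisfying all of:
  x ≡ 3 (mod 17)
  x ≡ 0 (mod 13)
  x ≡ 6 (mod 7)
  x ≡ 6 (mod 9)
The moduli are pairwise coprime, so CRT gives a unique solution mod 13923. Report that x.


Product of moduli M = 17 · 13 · 7 · 9 = 13923.
Merge one congruence at a time:
  Start: x ≡ 3 (mod 17).
  Combine with x ≡ 0 (mod 13); new modulus lcm = 221.
    Write x = 3 + 17·t and substitute into x ≡ 0 (mod 13): 17·t ≡ 0 − 3 = -3 (mod 13).
    Reduce coefficients mod 13: 4·t ≡ 10 (mod 13).
    The inverse of 4 mod 13 is 10 (since 4·10 = 40 = 3·13 + 1), so t ≡ 10·10 = 100 ≡ 9 (mod 13).
    Then x = 3 + 17·9 = 156, valid modulo lcm(17, 13) = 221: x ≡ 156 (mod 221).
  Combine with x ≡ 6 (mod 7); new modulus lcm = 1547.
    Write x = 156 + 221·t and substitute into x ≡ 6 (mod 7): 221·t ≡ 6 − 156 = -150 (mod 7).
    Reduce coefficients mod 7: 4·t ≡ 4 (mod 7).
    The inverse of 4 mod 7 is 2 (since 4·2 = 8 = 1·7 + 1), so t ≡ 2·4 = 8 ≡ 1 (mod 7).
    Then x = 156 + 221·1 = 377, valid modulo lcm(221, 7) = 1547: x ≡ 377 (mod 1547).
  Combine with x ≡ 6 (mod 9); new modulus lcm = 13923.
    Write x = 377 + 1547·t and substitute into x ≡ 6 (mod 9): 1547·t ≡ 6 − 377 = -371 (mod 9).
    Reduce coefficients mod 9: 8·t ≡ 7 (mod 9).
    The inverse of 8 mod 9 is 8 (since 8·8 = 64 = 7·9 + 1), so t ≡ 8·7 = 56 ≡ 2 (mod 9).
    Then x = 377 + 1547·2 = 3471, valid modulo lcm(1547, 9) = 13923: x ≡ 3471 (mod 13923).
Verify against each original: 3471 mod 17 = 3, 3471 mod 13 = 0, 3471 mod 7 = 6, 3471 mod 9 = 6.

x ≡ 3471 (mod 13923).


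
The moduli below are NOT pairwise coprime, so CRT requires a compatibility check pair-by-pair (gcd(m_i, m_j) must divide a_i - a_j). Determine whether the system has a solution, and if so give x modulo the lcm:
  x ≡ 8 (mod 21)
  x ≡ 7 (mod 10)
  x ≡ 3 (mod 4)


Moduli 21, 10, 4 are not pairwise coprime, so CRT works modulo lcm(m_i) when all pairwise compatibility conditions hold.
Pairwise compatibility: gcd(m_i, m_j) must divide a_i - a_j for every pair.
Merge one congruence at a time:
  Start: x ≡ 8 (mod 21).
  Combine with x ≡ 7 (mod 10): gcd(21, 10) = 1; 7 - 8 = -1, which IS divisible by 1, so compatible.
    Write x = 8 + 21·t and substitute into x ≡ 7 (mod 10): 21·t ≡ 7 − 8 = -1 (mod 10).
    Reduce coefficients mod 10: 1·t ≡ 9 (mod 10).
    So t ≡ 9 (mod 10).
    Then x = 8 + 21·9 = 197, valid modulo lcm(21, 10) = 210: x ≡ 197 (mod 210).
  Combine with x ≡ 3 (mod 4): gcd(210, 4) = 2; 3 - 197 = -194, which IS divisible by 2, so compatible.
    Write x = 197 + 210·t and substitute into x ≡ 3 (mod 4): 210·t ≡ 3 − 197 = -194 (mod 4).
    Divide the congruence (and modulus) by g = 2: 105·t ≡ -97 (mod 2).
    Reduce coefficients mod 2: 1·t ≡ 1 (mod 2).
    So t ≡ 1 (mod 2).
    Then x = 197 + 210·1 = 407, valid modulo lcm(210, 4) = 420: x ≡ 407 (mod 420).
Verify: 407 mod 21 = 8, 407 mod 10 = 7, 407 mod 4 = 3.

x ≡ 407 (mod 420).
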